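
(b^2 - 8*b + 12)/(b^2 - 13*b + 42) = (b - 2)/(b - 7)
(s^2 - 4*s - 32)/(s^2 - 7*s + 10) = (s^2 - 4*s - 32)/(s^2 - 7*s + 10)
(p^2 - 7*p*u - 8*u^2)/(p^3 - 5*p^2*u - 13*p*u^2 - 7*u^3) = (p - 8*u)/(p^2 - 6*p*u - 7*u^2)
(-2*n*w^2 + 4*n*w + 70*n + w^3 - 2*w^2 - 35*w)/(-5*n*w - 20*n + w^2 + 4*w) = (2*n*w^2 - 4*n*w - 70*n - w^3 + 2*w^2 + 35*w)/(5*n*w + 20*n - w^2 - 4*w)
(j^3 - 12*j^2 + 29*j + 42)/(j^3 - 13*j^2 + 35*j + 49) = (j - 6)/(j - 7)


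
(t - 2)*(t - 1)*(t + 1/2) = t^3 - 5*t^2/2 + t/2 + 1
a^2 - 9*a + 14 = (a - 7)*(a - 2)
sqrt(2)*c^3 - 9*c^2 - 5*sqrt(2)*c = c*(c - 5*sqrt(2))*(sqrt(2)*c + 1)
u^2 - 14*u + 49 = (u - 7)^2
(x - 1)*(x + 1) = x^2 - 1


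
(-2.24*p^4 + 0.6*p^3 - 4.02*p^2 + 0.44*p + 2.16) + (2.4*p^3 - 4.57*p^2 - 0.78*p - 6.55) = -2.24*p^4 + 3.0*p^3 - 8.59*p^2 - 0.34*p - 4.39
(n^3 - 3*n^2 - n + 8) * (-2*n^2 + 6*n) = -2*n^5 + 12*n^4 - 16*n^3 - 22*n^2 + 48*n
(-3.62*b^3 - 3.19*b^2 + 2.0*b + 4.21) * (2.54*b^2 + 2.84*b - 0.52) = -9.1948*b^5 - 18.3834*b^4 - 2.0972*b^3 + 18.0322*b^2 + 10.9164*b - 2.1892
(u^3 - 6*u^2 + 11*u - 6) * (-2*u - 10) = -2*u^4 + 2*u^3 + 38*u^2 - 98*u + 60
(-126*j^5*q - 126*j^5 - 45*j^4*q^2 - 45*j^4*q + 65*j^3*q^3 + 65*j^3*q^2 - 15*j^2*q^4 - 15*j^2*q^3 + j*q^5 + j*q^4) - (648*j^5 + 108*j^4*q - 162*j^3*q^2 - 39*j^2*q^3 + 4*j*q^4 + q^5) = -126*j^5*q - 774*j^5 - 45*j^4*q^2 - 153*j^4*q + 65*j^3*q^3 + 227*j^3*q^2 - 15*j^2*q^4 + 24*j^2*q^3 + j*q^5 - 3*j*q^4 - q^5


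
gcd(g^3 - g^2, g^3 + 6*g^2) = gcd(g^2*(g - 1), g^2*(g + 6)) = g^2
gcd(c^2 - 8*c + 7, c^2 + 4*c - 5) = c - 1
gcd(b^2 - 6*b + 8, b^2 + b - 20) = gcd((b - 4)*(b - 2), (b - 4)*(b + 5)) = b - 4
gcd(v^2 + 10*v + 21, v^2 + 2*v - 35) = v + 7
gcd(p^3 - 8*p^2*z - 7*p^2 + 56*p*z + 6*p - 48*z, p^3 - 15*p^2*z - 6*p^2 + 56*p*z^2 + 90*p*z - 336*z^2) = -p^2 + 8*p*z + 6*p - 48*z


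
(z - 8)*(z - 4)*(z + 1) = z^3 - 11*z^2 + 20*z + 32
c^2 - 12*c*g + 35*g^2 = (c - 7*g)*(c - 5*g)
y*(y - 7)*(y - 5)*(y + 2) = y^4 - 10*y^3 + 11*y^2 + 70*y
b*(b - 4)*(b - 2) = b^3 - 6*b^2 + 8*b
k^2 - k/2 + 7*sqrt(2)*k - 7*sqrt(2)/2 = (k - 1/2)*(k + 7*sqrt(2))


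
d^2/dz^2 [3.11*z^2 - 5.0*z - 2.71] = 6.22000000000000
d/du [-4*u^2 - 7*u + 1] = -8*u - 7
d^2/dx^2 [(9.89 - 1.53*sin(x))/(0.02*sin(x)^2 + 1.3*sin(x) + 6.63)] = (0.000612000000000001*sin(x)^5 - 0.055604*sin(x)^4 - 1.989912*sin(x)^3 - 24.631778*sin(x)^2 + 155.256075*sin(x) + 57.179512)/(0.02*sin(x)^2 + 1.3*sin(x) + 6.63)^3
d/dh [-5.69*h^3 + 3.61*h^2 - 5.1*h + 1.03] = -17.07*h^2 + 7.22*h - 5.1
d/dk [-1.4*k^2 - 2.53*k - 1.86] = -2.8*k - 2.53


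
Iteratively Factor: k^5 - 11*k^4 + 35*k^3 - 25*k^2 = (k - 5)*(k^4 - 6*k^3 + 5*k^2) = (k - 5)^2*(k^3 - k^2) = k*(k - 5)^2*(k^2 - k) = k^2*(k - 5)^2*(k - 1)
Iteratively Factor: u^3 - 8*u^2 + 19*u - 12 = (u - 4)*(u^2 - 4*u + 3) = (u - 4)*(u - 1)*(u - 3)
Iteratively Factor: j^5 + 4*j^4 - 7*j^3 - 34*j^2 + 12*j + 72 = (j + 3)*(j^4 + j^3 - 10*j^2 - 4*j + 24) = (j + 2)*(j + 3)*(j^3 - j^2 - 8*j + 12) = (j - 2)*(j + 2)*(j + 3)*(j^2 + j - 6) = (j - 2)*(j + 2)*(j + 3)^2*(j - 2)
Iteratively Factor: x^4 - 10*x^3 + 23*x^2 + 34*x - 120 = (x - 3)*(x^3 - 7*x^2 + 2*x + 40) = (x - 4)*(x - 3)*(x^2 - 3*x - 10) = (x - 4)*(x - 3)*(x + 2)*(x - 5)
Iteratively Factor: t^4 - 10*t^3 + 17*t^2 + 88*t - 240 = (t - 4)*(t^3 - 6*t^2 - 7*t + 60) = (t - 4)*(t + 3)*(t^2 - 9*t + 20) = (t - 5)*(t - 4)*(t + 3)*(t - 4)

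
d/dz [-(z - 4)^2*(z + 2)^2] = -4*z^3 + 12*z^2 + 24*z - 32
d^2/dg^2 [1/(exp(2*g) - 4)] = 4*(exp(2*g) + 4)*exp(2*g)/(exp(2*g) - 4)^3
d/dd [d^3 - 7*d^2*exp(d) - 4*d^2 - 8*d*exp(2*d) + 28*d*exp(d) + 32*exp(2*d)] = -7*d^2*exp(d) + 3*d^2 - 16*d*exp(2*d) + 14*d*exp(d) - 8*d + 56*exp(2*d) + 28*exp(d)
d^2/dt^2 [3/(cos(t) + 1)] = 3*(sin(t)^2 + cos(t) + 1)/(cos(t) + 1)^3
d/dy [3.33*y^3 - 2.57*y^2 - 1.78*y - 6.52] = 9.99*y^2 - 5.14*y - 1.78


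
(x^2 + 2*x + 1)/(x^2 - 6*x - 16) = (x^2 + 2*x + 1)/(x^2 - 6*x - 16)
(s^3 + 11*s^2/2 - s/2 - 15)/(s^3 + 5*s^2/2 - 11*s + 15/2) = (s + 2)/(s - 1)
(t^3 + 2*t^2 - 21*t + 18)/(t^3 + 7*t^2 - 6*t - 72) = (t - 1)/(t + 4)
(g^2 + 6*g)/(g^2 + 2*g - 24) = g/(g - 4)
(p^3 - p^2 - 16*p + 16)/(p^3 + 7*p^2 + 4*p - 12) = (p^2 - 16)/(p^2 + 8*p + 12)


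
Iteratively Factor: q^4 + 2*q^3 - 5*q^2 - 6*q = (q)*(q^3 + 2*q^2 - 5*q - 6) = q*(q - 2)*(q^2 + 4*q + 3) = q*(q - 2)*(q + 3)*(q + 1)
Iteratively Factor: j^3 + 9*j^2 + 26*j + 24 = (j + 3)*(j^2 + 6*j + 8) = (j + 3)*(j + 4)*(j + 2)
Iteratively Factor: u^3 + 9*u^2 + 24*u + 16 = (u + 4)*(u^2 + 5*u + 4) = (u + 1)*(u + 4)*(u + 4)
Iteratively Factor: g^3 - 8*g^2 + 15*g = (g - 5)*(g^2 - 3*g) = (g - 5)*(g - 3)*(g)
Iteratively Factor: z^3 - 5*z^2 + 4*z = (z)*(z^2 - 5*z + 4) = z*(z - 4)*(z - 1)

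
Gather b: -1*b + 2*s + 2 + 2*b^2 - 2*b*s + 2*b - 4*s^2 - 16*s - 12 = 2*b^2 + b*(1 - 2*s) - 4*s^2 - 14*s - 10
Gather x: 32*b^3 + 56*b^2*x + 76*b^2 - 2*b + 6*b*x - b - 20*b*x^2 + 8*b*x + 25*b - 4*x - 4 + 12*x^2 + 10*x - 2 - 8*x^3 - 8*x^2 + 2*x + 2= 32*b^3 + 76*b^2 + 22*b - 8*x^3 + x^2*(4 - 20*b) + x*(56*b^2 + 14*b + 8) - 4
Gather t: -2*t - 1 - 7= -2*t - 8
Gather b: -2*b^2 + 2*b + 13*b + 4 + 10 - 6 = -2*b^2 + 15*b + 8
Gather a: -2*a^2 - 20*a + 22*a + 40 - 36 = -2*a^2 + 2*a + 4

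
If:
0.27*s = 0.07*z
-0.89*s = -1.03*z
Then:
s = 0.00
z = 0.00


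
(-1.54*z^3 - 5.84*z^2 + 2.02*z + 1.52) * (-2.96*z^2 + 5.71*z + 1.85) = 4.5584*z^5 + 8.493*z^4 - 42.1746*z^3 - 3.769*z^2 + 12.4162*z + 2.812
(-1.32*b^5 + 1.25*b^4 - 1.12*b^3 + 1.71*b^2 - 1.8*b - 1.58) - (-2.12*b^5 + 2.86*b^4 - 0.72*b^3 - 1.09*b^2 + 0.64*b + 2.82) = 0.8*b^5 - 1.61*b^4 - 0.4*b^3 + 2.8*b^2 - 2.44*b - 4.4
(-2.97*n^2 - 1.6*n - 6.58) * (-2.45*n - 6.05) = 7.2765*n^3 + 21.8885*n^2 + 25.801*n + 39.809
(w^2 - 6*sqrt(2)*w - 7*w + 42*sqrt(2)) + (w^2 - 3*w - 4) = 2*w^2 - 10*w - 6*sqrt(2)*w - 4 + 42*sqrt(2)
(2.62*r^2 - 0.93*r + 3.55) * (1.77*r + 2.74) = 4.6374*r^3 + 5.5327*r^2 + 3.7353*r + 9.727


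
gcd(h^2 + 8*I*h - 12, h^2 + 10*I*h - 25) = 1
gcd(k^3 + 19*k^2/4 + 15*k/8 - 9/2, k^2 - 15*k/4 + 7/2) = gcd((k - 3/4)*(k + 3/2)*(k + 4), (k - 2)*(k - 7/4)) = 1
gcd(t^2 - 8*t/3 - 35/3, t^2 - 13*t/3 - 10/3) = t - 5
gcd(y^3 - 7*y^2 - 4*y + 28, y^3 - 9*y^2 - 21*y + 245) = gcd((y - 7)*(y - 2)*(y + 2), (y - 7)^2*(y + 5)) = y - 7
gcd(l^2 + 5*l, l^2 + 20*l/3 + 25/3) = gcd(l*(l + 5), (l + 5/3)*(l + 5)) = l + 5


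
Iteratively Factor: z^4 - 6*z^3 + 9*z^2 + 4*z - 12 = (z - 3)*(z^3 - 3*z^2 + 4) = (z - 3)*(z - 2)*(z^2 - z - 2) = (z - 3)*(z - 2)^2*(z + 1)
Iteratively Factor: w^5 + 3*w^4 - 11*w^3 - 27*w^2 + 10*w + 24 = (w + 2)*(w^4 + w^3 - 13*w^2 - w + 12) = (w + 1)*(w + 2)*(w^3 - 13*w + 12) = (w - 3)*(w + 1)*(w + 2)*(w^2 + 3*w - 4) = (w - 3)*(w - 1)*(w + 1)*(w + 2)*(w + 4)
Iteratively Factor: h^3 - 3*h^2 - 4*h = (h + 1)*(h^2 - 4*h) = (h - 4)*(h + 1)*(h)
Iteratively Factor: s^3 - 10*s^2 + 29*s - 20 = (s - 5)*(s^2 - 5*s + 4) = (s - 5)*(s - 4)*(s - 1)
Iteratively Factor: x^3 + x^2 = (x)*(x^2 + x) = x^2*(x + 1)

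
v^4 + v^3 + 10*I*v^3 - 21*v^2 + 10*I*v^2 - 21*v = v*(v + 1)*(v + 3*I)*(v + 7*I)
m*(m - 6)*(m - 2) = m^3 - 8*m^2 + 12*m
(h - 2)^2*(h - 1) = h^3 - 5*h^2 + 8*h - 4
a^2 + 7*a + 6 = (a + 1)*(a + 6)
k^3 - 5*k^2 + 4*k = k*(k - 4)*(k - 1)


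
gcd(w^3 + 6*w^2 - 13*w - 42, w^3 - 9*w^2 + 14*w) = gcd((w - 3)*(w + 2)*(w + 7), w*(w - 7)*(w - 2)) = 1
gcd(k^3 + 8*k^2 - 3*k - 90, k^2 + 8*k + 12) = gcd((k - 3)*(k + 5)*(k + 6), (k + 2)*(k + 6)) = k + 6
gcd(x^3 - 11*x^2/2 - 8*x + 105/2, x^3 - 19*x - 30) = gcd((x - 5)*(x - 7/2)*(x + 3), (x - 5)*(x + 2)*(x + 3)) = x^2 - 2*x - 15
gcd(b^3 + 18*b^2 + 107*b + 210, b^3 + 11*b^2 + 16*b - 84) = b^2 + 13*b + 42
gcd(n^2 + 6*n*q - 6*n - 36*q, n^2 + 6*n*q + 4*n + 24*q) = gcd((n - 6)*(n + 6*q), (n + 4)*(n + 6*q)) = n + 6*q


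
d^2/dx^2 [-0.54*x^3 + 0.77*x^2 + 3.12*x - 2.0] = 1.54 - 3.24*x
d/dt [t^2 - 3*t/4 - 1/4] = 2*t - 3/4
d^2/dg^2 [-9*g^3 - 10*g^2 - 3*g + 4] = -54*g - 20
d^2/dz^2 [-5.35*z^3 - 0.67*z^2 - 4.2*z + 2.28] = -32.1*z - 1.34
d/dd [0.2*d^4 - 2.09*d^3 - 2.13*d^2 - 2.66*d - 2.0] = 0.8*d^3 - 6.27*d^2 - 4.26*d - 2.66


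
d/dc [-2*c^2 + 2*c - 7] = 2 - 4*c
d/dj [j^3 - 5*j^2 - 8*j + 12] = 3*j^2 - 10*j - 8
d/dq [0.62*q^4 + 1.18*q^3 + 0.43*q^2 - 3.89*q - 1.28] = 2.48*q^3 + 3.54*q^2 + 0.86*q - 3.89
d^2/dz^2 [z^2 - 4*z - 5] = 2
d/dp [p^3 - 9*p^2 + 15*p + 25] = 3*p^2 - 18*p + 15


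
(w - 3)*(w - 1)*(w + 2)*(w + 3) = w^4 + w^3 - 11*w^2 - 9*w + 18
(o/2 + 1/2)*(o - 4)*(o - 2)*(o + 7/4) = o^4/2 - 13*o^3/8 - 27*o^2/8 + 23*o/4 + 7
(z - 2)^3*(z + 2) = z^4 - 4*z^3 + 16*z - 16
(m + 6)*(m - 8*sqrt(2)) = m^2 - 8*sqrt(2)*m + 6*m - 48*sqrt(2)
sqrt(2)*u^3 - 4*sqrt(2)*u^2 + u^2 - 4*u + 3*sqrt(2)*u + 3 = (u - 3)*(u - 1)*(sqrt(2)*u + 1)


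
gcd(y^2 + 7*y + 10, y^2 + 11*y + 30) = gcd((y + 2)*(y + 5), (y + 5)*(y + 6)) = y + 5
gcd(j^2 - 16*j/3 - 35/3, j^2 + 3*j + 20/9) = j + 5/3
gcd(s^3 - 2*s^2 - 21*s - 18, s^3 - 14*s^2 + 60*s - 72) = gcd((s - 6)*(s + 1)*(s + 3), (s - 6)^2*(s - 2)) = s - 6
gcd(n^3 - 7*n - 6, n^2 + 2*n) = n + 2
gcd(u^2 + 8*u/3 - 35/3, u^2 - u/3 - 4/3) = 1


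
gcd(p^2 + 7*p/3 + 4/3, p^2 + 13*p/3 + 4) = p + 4/3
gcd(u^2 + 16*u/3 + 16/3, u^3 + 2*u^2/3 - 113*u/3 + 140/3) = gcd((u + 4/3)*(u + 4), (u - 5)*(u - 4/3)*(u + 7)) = 1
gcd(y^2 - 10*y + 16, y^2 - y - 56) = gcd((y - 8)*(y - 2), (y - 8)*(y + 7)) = y - 8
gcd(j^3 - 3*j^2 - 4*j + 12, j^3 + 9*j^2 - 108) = j - 3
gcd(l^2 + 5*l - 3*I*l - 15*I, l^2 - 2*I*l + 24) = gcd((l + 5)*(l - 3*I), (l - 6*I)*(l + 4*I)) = 1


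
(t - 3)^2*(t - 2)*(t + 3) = t^4 - 5*t^3 - 3*t^2 + 45*t - 54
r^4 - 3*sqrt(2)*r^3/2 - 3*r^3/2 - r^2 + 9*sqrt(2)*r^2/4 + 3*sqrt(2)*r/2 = r*(r - 2)*(r + 1/2)*(r - 3*sqrt(2)/2)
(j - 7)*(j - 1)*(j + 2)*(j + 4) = j^4 - 2*j^3 - 33*j^2 - 22*j + 56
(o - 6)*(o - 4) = o^2 - 10*o + 24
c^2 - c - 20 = (c - 5)*(c + 4)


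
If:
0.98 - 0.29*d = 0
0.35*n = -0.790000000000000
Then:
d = 3.38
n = -2.26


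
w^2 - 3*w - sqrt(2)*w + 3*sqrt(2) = (w - 3)*(w - sqrt(2))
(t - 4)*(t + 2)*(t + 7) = t^3 + 5*t^2 - 22*t - 56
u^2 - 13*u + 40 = (u - 8)*(u - 5)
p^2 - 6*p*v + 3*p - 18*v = (p + 3)*(p - 6*v)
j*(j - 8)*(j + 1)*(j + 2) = j^4 - 5*j^3 - 22*j^2 - 16*j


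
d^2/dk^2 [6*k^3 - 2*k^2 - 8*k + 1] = 36*k - 4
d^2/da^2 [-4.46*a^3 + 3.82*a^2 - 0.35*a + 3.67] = 7.64 - 26.76*a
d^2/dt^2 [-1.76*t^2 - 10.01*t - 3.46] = -3.52000000000000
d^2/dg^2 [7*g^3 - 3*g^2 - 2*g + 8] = 42*g - 6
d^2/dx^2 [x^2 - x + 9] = 2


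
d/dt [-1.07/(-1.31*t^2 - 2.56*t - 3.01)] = (-2.8034*t - 2.7392)/(1.31*t^2 + 2.56*t + 3.01)^2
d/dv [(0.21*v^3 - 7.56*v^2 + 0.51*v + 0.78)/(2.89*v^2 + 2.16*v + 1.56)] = (0.6069*v^4 + 0.907199999999996*v^3 - 16.8207*v^2 - 28.0956*v - 0.8892)/(8.3521*v^4 + 12.4848*v^3 + 13.6824*v^2 + 6.7392*v + 2.4336)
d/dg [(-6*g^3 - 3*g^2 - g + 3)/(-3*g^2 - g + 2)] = (18*g^4 + 12*g^3 - 36*g^2 + 6*g + 1)/(9*g^4 + 6*g^3 - 11*g^2 - 4*g + 4)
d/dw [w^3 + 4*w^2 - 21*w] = 3*w^2 + 8*w - 21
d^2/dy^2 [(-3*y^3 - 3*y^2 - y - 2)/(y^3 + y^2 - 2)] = 2*(-3*y^5 - 51*y^4 - 65*y^3 - 36*y^2 - 54*y - 16)/(y^9 + 3*y^8 + 3*y^7 - 5*y^6 - 12*y^5 - 6*y^4 + 12*y^3 + 12*y^2 - 8)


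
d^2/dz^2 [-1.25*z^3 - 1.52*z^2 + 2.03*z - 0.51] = -7.5*z - 3.04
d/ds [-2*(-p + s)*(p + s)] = -4*s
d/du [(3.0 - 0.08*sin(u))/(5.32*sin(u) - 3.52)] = -15.6784*cos(u)/(5.32*sin(u) - 3.52)^2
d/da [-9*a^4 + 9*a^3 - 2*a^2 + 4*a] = -36*a^3 + 27*a^2 - 4*a + 4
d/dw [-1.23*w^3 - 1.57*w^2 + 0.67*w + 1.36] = -3.69*w^2 - 3.14*w + 0.67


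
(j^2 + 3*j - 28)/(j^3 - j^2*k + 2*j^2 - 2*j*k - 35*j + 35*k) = (j - 4)/(j^2 - j*k - 5*j + 5*k)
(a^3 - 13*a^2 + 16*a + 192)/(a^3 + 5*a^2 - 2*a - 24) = (a^2 - 16*a + 64)/(a^2 + 2*a - 8)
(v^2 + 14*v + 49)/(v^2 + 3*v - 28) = (v + 7)/(v - 4)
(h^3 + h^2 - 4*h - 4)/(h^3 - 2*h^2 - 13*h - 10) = (h - 2)/(h - 5)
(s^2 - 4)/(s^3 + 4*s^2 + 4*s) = (s - 2)/(s*(s + 2))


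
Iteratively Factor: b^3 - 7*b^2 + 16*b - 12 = (b - 3)*(b^2 - 4*b + 4) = (b - 3)*(b - 2)*(b - 2)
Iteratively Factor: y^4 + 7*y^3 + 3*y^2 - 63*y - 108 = (y + 3)*(y^3 + 4*y^2 - 9*y - 36) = (y - 3)*(y + 3)*(y^2 + 7*y + 12) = (y - 3)*(y + 3)*(y + 4)*(y + 3)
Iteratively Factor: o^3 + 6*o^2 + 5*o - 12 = (o + 4)*(o^2 + 2*o - 3) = (o - 1)*(o + 4)*(o + 3)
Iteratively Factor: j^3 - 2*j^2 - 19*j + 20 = (j + 4)*(j^2 - 6*j + 5) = (j - 5)*(j + 4)*(j - 1)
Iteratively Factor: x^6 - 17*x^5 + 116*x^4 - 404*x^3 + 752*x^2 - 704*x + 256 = (x - 2)*(x^5 - 15*x^4 + 86*x^3 - 232*x^2 + 288*x - 128) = (x - 4)*(x - 2)*(x^4 - 11*x^3 + 42*x^2 - 64*x + 32) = (x - 4)^2*(x - 2)*(x^3 - 7*x^2 + 14*x - 8) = (x - 4)^2*(x - 2)^2*(x^2 - 5*x + 4) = (x - 4)^3*(x - 2)^2*(x - 1)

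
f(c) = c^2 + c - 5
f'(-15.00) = -29.00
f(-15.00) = 205.00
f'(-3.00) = -5.00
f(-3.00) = 1.00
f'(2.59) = 6.18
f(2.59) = 4.30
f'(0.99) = 2.98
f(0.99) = -3.03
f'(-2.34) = -3.68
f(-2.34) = -1.86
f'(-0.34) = 0.32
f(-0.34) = -5.22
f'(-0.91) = -0.82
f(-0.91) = -5.08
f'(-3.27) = -5.54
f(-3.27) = 2.42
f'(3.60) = 8.20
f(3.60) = 11.56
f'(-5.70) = -10.40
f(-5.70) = 21.79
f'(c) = 2*c + 1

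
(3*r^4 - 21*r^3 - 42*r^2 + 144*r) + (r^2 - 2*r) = 3*r^4 - 21*r^3 - 41*r^2 + 142*r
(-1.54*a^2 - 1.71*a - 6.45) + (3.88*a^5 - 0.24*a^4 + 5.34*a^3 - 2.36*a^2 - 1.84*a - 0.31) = 3.88*a^5 - 0.24*a^4 + 5.34*a^3 - 3.9*a^2 - 3.55*a - 6.76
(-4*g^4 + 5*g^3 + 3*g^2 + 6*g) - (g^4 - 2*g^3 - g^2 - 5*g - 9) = -5*g^4 + 7*g^3 + 4*g^2 + 11*g + 9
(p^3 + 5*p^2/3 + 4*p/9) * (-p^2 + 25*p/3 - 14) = -p^5 + 20*p^4/3 - 5*p^3/9 - 530*p^2/27 - 56*p/9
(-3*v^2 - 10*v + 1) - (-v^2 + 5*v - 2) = -2*v^2 - 15*v + 3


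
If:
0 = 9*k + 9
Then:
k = -1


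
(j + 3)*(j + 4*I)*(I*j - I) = I*j^3 - 4*j^2 + 2*I*j^2 - 8*j - 3*I*j + 12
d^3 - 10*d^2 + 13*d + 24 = (d - 8)*(d - 3)*(d + 1)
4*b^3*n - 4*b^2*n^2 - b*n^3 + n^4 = n*(-2*b + n)*(-b + n)*(2*b + n)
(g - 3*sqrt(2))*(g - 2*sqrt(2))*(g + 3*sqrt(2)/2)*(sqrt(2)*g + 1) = sqrt(2)*g^4 - 6*g^3 - 13*sqrt(2)*g^2/2 + 33*g + 18*sqrt(2)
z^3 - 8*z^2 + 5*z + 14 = (z - 7)*(z - 2)*(z + 1)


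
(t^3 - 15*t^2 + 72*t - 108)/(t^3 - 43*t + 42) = (t^2 - 9*t + 18)/(t^2 + 6*t - 7)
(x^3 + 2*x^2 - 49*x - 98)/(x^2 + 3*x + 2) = (x^2 - 49)/(x + 1)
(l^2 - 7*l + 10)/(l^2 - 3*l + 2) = (l - 5)/(l - 1)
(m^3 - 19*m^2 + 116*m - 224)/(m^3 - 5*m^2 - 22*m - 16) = (m^2 - 11*m + 28)/(m^2 + 3*m + 2)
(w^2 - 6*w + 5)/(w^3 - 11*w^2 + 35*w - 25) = 1/(w - 5)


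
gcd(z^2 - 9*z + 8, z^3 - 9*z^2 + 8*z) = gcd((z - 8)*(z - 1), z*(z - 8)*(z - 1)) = z^2 - 9*z + 8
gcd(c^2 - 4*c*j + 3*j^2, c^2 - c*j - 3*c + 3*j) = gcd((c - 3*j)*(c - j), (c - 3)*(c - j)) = c - j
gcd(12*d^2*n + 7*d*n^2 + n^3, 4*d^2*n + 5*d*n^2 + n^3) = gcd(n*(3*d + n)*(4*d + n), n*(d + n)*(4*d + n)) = 4*d*n + n^2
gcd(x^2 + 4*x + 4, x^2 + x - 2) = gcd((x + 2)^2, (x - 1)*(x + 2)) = x + 2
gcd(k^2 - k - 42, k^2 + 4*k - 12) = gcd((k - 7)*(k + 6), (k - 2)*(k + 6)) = k + 6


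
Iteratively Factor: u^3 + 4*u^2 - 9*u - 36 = (u + 3)*(u^2 + u - 12) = (u + 3)*(u + 4)*(u - 3)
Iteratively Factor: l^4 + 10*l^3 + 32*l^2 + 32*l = (l + 4)*(l^3 + 6*l^2 + 8*l) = (l + 2)*(l + 4)*(l^2 + 4*l) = (l + 2)*(l + 4)^2*(l)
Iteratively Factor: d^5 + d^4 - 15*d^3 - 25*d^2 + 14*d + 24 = (d + 1)*(d^4 - 15*d^2 - 10*d + 24) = (d - 1)*(d + 1)*(d^3 + d^2 - 14*d - 24) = (d - 1)*(d + 1)*(d + 2)*(d^2 - d - 12) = (d - 1)*(d + 1)*(d + 2)*(d + 3)*(d - 4)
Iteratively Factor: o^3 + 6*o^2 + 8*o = (o + 2)*(o^2 + 4*o) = (o + 2)*(o + 4)*(o)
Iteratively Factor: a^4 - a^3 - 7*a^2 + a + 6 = (a + 2)*(a^3 - 3*a^2 - a + 3) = (a + 1)*(a + 2)*(a^2 - 4*a + 3) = (a - 3)*(a + 1)*(a + 2)*(a - 1)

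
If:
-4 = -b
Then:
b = 4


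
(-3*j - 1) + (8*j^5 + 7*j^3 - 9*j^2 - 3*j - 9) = 8*j^5 + 7*j^3 - 9*j^2 - 6*j - 10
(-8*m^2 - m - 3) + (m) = -8*m^2 - 3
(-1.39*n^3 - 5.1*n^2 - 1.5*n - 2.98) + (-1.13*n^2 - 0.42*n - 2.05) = -1.39*n^3 - 6.23*n^2 - 1.92*n - 5.03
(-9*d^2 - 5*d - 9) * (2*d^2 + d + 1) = -18*d^4 - 19*d^3 - 32*d^2 - 14*d - 9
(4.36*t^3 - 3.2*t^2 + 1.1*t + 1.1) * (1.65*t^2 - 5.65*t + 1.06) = 7.194*t^5 - 29.914*t^4 + 24.5166*t^3 - 7.792*t^2 - 5.049*t + 1.166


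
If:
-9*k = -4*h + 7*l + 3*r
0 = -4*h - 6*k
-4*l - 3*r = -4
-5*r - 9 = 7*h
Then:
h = 221/137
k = -442/411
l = 554/137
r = -556/137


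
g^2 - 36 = (g - 6)*(g + 6)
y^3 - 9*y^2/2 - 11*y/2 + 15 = (y - 5)*(y - 3/2)*(y + 2)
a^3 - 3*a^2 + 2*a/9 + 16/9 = (a - 8/3)*(a - 1)*(a + 2/3)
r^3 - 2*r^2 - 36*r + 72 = (r - 6)*(r - 2)*(r + 6)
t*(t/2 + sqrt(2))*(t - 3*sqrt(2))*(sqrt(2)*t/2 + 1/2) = sqrt(2)*t^4/4 - t^3/4 - 13*sqrt(2)*t^2/4 - 3*t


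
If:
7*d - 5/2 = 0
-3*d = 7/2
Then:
No Solution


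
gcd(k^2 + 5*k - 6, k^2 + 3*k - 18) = k + 6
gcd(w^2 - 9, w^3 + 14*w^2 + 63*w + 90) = w + 3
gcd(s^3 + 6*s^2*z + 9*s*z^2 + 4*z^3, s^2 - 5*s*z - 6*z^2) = s + z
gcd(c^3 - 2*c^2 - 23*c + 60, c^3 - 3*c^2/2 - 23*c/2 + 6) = c - 4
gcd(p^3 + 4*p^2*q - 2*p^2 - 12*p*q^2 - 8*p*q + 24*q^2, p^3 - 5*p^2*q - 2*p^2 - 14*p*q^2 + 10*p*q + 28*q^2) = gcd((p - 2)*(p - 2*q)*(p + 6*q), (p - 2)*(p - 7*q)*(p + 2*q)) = p - 2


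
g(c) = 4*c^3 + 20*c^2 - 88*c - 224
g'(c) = 12*c^2 + 40*c - 88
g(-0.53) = -172.34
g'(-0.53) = -105.83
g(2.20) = -278.21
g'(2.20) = 58.08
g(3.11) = -183.92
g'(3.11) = 152.47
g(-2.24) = 28.51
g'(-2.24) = -117.39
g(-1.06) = -113.01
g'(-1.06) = -116.92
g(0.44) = -258.51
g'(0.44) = -68.08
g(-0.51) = -174.45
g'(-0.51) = -105.28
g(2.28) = -273.26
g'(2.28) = 65.58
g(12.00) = 8512.00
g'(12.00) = 2120.00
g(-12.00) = -3200.00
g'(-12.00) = 1160.00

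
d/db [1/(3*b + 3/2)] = -4/(3*(2*b + 1)^2)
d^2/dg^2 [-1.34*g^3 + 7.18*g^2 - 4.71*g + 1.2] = 14.36 - 8.04*g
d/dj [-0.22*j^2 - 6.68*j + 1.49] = -0.44*j - 6.68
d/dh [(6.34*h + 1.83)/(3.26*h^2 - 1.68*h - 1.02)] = (20.6684*h^2 - 10.6512*h - (6.34*h + 1.83)*(6.52*h - 1.68) - 6.4668)/(-3.26*h^2 + 1.68*h + 1.02)^2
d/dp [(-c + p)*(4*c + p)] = 3*c + 2*p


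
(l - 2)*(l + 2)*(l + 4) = l^3 + 4*l^2 - 4*l - 16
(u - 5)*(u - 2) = u^2 - 7*u + 10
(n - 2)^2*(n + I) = n^3 - 4*n^2 + I*n^2 + 4*n - 4*I*n + 4*I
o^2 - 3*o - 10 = (o - 5)*(o + 2)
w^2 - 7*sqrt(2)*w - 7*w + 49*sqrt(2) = (w - 7)*(w - 7*sqrt(2))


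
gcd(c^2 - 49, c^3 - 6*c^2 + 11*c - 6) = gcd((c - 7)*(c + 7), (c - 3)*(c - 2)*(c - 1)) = 1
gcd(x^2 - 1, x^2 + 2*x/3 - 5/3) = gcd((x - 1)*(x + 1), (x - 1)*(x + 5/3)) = x - 1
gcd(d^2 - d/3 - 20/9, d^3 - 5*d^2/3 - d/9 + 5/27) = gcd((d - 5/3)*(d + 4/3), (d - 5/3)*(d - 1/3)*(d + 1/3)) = d - 5/3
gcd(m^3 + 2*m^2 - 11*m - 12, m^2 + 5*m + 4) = m^2 + 5*m + 4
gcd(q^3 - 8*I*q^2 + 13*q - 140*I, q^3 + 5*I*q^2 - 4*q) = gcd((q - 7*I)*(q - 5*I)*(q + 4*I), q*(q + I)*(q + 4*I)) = q + 4*I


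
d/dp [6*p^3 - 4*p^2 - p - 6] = 18*p^2 - 8*p - 1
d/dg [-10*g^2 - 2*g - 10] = -20*g - 2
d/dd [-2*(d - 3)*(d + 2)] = 2 - 4*d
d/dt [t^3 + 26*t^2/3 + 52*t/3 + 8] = 3*t^2 + 52*t/3 + 52/3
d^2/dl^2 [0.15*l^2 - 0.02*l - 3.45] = 0.300000000000000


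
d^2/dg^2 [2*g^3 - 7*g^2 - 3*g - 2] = 12*g - 14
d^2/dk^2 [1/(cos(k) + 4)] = (sin(k)^2 + 4*cos(k) + 1)/(cos(k) + 4)^3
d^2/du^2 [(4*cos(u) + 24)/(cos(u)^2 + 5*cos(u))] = 4*(-19*sin(u)^4/cos(u)^3 + sin(u)^2 - 89 - 152/cos(u) + 180/cos(u)^2 + 319/cos(u)^3)/(cos(u) + 5)^3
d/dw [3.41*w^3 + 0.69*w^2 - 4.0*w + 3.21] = 10.23*w^2 + 1.38*w - 4.0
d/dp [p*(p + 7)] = 2*p + 7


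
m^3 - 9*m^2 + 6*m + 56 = (m - 7)*(m - 4)*(m + 2)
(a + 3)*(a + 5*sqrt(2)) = a^2 + 3*a + 5*sqrt(2)*a + 15*sqrt(2)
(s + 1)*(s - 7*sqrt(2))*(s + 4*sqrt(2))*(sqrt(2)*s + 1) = sqrt(2)*s^4 - 5*s^3 + sqrt(2)*s^3 - 59*sqrt(2)*s^2 - 5*s^2 - 59*sqrt(2)*s - 56*s - 56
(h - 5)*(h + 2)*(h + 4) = h^3 + h^2 - 22*h - 40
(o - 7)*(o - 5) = o^2 - 12*o + 35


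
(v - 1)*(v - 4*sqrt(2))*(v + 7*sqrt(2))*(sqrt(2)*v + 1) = sqrt(2)*v^4 - sqrt(2)*v^3 + 7*v^3 - 53*sqrt(2)*v^2 - 7*v^2 - 56*v + 53*sqrt(2)*v + 56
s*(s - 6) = s^2 - 6*s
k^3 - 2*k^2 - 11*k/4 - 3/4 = (k - 3)*(k + 1/2)^2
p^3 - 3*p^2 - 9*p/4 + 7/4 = (p - 7/2)*(p - 1/2)*(p + 1)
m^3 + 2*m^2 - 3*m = m*(m - 1)*(m + 3)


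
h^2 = h^2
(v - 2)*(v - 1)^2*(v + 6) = v^4 + 2*v^3 - 19*v^2 + 28*v - 12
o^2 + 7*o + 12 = (o + 3)*(o + 4)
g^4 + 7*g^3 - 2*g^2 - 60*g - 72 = (g - 3)*(g + 2)^2*(g + 6)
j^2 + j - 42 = (j - 6)*(j + 7)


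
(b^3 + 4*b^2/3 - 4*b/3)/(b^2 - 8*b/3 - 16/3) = b*(-3*b^2 - 4*b + 4)/(-3*b^2 + 8*b + 16)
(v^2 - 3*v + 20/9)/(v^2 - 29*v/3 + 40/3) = (v - 4/3)/(v - 8)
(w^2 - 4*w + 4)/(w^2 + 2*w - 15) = (w^2 - 4*w + 4)/(w^2 + 2*w - 15)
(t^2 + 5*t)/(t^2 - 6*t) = (t + 5)/(t - 6)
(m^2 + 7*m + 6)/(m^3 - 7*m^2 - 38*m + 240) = (m + 1)/(m^2 - 13*m + 40)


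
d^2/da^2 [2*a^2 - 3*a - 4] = 4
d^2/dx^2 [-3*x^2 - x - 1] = -6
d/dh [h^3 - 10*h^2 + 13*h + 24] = 3*h^2 - 20*h + 13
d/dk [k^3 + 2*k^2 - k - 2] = 3*k^2 + 4*k - 1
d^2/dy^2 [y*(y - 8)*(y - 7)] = 6*y - 30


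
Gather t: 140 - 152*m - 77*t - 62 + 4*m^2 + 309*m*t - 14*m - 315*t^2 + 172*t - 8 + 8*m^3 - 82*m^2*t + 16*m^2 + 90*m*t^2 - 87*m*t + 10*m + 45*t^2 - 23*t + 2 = 8*m^3 + 20*m^2 - 156*m + t^2*(90*m - 270) + t*(-82*m^2 + 222*m + 72) + 72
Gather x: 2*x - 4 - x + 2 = x - 2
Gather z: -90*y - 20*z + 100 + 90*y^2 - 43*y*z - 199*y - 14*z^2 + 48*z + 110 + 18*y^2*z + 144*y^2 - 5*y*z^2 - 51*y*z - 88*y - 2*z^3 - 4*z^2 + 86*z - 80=234*y^2 - 377*y - 2*z^3 + z^2*(-5*y - 18) + z*(18*y^2 - 94*y + 114) + 130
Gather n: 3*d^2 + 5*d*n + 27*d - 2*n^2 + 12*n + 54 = 3*d^2 + 27*d - 2*n^2 + n*(5*d + 12) + 54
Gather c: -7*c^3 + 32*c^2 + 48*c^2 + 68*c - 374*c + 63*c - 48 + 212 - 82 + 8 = -7*c^3 + 80*c^2 - 243*c + 90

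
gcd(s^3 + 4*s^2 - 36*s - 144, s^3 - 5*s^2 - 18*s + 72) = s^2 - 2*s - 24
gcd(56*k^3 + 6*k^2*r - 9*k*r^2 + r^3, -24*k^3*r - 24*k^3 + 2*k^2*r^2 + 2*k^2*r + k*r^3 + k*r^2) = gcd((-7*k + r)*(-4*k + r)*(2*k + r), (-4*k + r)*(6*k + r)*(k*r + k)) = -4*k + r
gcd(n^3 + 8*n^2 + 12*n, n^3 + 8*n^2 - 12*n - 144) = n + 6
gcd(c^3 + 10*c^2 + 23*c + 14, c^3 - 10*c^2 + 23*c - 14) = 1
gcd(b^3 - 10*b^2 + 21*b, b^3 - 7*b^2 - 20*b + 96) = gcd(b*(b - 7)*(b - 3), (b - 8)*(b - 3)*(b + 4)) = b - 3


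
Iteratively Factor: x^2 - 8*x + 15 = (x - 5)*(x - 3)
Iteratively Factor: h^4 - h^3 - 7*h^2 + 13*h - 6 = (h + 3)*(h^3 - 4*h^2 + 5*h - 2) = (h - 2)*(h + 3)*(h^2 - 2*h + 1) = (h - 2)*(h - 1)*(h + 3)*(h - 1)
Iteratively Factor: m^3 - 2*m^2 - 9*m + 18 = (m - 3)*(m^2 + m - 6) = (m - 3)*(m + 3)*(m - 2)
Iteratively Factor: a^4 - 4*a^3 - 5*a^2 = (a - 5)*(a^3 + a^2) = a*(a - 5)*(a^2 + a) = a*(a - 5)*(a + 1)*(a)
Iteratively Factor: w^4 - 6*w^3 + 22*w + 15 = (w - 3)*(w^3 - 3*w^2 - 9*w - 5) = (w - 3)*(w + 1)*(w^2 - 4*w - 5) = (w - 3)*(w + 1)^2*(w - 5)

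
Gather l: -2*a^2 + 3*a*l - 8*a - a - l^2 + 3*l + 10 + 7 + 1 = -2*a^2 - 9*a - l^2 + l*(3*a + 3) + 18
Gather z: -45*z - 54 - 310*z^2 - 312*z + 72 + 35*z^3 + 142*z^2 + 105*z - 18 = 35*z^3 - 168*z^2 - 252*z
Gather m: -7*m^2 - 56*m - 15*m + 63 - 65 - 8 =-7*m^2 - 71*m - 10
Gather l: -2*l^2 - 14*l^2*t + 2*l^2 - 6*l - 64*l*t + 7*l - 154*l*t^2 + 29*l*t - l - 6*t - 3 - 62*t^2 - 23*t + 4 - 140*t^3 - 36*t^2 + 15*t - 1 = -14*l^2*t + l*(-154*t^2 - 35*t) - 140*t^3 - 98*t^2 - 14*t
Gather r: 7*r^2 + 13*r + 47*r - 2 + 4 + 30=7*r^2 + 60*r + 32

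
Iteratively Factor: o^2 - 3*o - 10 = (o - 5)*(o + 2)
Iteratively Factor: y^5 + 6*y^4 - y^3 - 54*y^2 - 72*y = (y + 2)*(y^4 + 4*y^3 - 9*y^2 - 36*y) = (y - 3)*(y + 2)*(y^3 + 7*y^2 + 12*y) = (y - 3)*(y + 2)*(y + 4)*(y^2 + 3*y) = y*(y - 3)*(y + 2)*(y + 4)*(y + 3)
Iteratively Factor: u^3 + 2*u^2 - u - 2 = (u + 2)*(u^2 - 1) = (u - 1)*(u + 2)*(u + 1)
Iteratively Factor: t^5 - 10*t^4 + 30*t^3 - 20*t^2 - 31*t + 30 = (t + 1)*(t^4 - 11*t^3 + 41*t^2 - 61*t + 30) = (t - 2)*(t + 1)*(t^3 - 9*t^2 + 23*t - 15) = (t - 2)*(t - 1)*(t + 1)*(t^2 - 8*t + 15) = (t - 5)*(t - 2)*(t - 1)*(t + 1)*(t - 3)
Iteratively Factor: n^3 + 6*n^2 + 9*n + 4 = (n + 1)*(n^2 + 5*n + 4) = (n + 1)*(n + 4)*(n + 1)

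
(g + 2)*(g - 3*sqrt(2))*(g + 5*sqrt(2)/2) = g^3 - sqrt(2)*g^2/2 + 2*g^2 - 15*g - sqrt(2)*g - 30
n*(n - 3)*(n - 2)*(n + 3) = n^4 - 2*n^3 - 9*n^2 + 18*n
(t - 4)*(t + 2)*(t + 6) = t^3 + 4*t^2 - 20*t - 48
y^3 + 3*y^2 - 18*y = y*(y - 3)*(y + 6)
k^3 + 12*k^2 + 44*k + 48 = (k + 2)*(k + 4)*(k + 6)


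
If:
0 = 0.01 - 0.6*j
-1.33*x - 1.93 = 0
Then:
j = 0.02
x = -1.45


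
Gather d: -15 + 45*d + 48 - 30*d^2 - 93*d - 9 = -30*d^2 - 48*d + 24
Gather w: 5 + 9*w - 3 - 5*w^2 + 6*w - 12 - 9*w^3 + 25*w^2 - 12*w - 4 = -9*w^3 + 20*w^2 + 3*w - 14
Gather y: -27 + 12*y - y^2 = -y^2 + 12*y - 27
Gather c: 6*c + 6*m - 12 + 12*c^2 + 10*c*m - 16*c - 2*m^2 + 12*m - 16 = 12*c^2 + c*(10*m - 10) - 2*m^2 + 18*m - 28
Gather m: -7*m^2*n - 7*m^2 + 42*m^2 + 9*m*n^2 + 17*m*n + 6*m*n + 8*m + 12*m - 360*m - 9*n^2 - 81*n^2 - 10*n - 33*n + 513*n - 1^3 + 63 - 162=m^2*(35 - 7*n) + m*(9*n^2 + 23*n - 340) - 90*n^2 + 470*n - 100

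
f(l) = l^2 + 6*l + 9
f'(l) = 2*l + 6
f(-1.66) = 1.80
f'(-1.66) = 2.68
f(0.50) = 12.25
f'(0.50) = 7.00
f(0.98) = 15.84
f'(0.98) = 7.96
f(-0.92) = 4.33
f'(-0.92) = 4.16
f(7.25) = 105.06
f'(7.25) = 20.50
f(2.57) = 31.02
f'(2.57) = 11.14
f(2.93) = 35.16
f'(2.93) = 11.86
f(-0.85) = 4.62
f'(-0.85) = 4.30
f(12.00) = 225.00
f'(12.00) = 30.00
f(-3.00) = 0.00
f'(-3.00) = 0.00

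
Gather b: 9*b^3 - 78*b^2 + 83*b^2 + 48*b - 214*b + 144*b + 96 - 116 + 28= 9*b^3 + 5*b^2 - 22*b + 8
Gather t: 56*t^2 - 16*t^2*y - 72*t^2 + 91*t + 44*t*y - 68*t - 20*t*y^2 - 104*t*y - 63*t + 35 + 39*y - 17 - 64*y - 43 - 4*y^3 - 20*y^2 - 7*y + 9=t^2*(-16*y - 16) + t*(-20*y^2 - 60*y - 40) - 4*y^3 - 20*y^2 - 32*y - 16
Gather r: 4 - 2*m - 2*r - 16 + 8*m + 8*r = 6*m + 6*r - 12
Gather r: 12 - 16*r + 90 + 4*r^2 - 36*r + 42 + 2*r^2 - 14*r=6*r^2 - 66*r + 144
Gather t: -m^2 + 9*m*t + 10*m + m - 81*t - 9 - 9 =-m^2 + 11*m + t*(9*m - 81) - 18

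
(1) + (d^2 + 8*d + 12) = d^2 + 8*d + 13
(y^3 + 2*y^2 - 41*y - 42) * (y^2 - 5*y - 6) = y^5 - 3*y^4 - 57*y^3 + 151*y^2 + 456*y + 252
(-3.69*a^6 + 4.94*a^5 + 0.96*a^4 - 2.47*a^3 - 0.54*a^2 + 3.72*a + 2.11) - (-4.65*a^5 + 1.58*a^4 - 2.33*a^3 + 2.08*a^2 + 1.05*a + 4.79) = -3.69*a^6 + 9.59*a^5 - 0.62*a^4 - 0.14*a^3 - 2.62*a^2 + 2.67*a - 2.68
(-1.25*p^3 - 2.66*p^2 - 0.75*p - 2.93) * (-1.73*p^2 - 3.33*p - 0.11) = 2.1625*p^5 + 8.7643*p^4 + 10.2928*p^3 + 7.859*p^2 + 9.8394*p + 0.3223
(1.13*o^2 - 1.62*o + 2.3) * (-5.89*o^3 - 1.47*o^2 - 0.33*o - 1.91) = -6.6557*o^5 + 7.8807*o^4 - 11.5385*o^3 - 5.0047*o^2 + 2.3352*o - 4.393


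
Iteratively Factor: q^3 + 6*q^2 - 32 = (q + 4)*(q^2 + 2*q - 8) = (q - 2)*(q + 4)*(q + 4)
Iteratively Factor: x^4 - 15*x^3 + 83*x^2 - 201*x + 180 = (x - 3)*(x^3 - 12*x^2 + 47*x - 60) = (x - 4)*(x - 3)*(x^2 - 8*x + 15) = (x - 4)*(x - 3)^2*(x - 5)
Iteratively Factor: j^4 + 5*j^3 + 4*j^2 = (j)*(j^3 + 5*j^2 + 4*j) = j*(j + 4)*(j^2 + j) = j^2*(j + 4)*(j + 1)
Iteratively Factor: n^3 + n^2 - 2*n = (n + 2)*(n^2 - n) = (n - 1)*(n + 2)*(n)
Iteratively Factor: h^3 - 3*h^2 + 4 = (h - 2)*(h^2 - h - 2) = (h - 2)^2*(h + 1)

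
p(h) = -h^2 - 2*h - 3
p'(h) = -2*h - 2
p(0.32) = -3.74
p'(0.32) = -2.64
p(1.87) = -10.24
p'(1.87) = -5.74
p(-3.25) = -7.06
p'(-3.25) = 4.50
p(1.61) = -8.81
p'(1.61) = -5.22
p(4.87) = -36.46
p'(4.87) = -11.74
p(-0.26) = -2.55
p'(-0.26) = -1.48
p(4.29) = -29.98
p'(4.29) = -10.58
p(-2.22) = -3.49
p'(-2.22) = 2.44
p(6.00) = -51.00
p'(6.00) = -14.00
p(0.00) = -3.00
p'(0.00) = -2.00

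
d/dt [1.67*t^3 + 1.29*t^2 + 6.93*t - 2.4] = 5.01*t^2 + 2.58*t + 6.93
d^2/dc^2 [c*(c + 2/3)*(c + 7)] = 6*c + 46/3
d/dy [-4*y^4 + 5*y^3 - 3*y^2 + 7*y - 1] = -16*y^3 + 15*y^2 - 6*y + 7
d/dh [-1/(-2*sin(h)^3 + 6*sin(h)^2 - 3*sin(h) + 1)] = 3*(4*sin(h) + cos(2*h) - 2)*cos(h)/(2*sin(h)^3 - 6*sin(h)^2 + 3*sin(h) - 1)^2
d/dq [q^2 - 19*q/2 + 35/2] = 2*q - 19/2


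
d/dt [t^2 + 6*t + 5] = 2*t + 6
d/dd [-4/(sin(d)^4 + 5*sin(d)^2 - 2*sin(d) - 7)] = 8*(2*sin(d)^3 + 5*sin(d) - 1)*cos(d)/(sin(d)^4 + 5*sin(d)^2 - 2*sin(d) - 7)^2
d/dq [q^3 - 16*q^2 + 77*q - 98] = 3*q^2 - 32*q + 77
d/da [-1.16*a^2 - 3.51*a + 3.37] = -2.32*a - 3.51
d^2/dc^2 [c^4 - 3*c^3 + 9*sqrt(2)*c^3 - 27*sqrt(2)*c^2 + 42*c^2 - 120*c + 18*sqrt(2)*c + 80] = 12*c^2 - 18*c + 54*sqrt(2)*c - 54*sqrt(2) + 84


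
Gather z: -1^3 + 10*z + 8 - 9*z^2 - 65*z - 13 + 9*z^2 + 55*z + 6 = 0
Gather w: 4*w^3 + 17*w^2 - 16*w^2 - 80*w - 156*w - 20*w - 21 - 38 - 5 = 4*w^3 + w^2 - 256*w - 64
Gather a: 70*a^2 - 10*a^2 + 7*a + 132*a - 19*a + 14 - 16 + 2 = 60*a^2 + 120*a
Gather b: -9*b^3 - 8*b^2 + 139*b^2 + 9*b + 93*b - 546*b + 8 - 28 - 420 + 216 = -9*b^3 + 131*b^2 - 444*b - 224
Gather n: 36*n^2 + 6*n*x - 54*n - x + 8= 36*n^2 + n*(6*x - 54) - x + 8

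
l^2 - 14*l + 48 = (l - 8)*(l - 6)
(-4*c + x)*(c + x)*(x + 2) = -4*c^2*x - 8*c^2 - 3*c*x^2 - 6*c*x + x^3 + 2*x^2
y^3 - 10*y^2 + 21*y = y*(y - 7)*(y - 3)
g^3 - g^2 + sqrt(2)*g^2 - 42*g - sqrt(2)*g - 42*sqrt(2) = (g - 7)*(g + 6)*(g + sqrt(2))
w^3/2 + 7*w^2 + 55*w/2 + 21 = (w/2 + 1/2)*(w + 6)*(w + 7)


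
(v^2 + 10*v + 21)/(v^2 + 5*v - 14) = (v + 3)/(v - 2)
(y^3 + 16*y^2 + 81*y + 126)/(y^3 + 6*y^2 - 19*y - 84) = (y + 6)/(y - 4)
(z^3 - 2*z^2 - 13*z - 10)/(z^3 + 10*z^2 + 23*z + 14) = (z - 5)/(z + 7)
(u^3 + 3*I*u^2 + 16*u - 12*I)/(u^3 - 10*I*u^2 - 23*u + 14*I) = (u + 6*I)/(u - 7*I)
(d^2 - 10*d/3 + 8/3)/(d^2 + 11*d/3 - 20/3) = (d - 2)/(d + 5)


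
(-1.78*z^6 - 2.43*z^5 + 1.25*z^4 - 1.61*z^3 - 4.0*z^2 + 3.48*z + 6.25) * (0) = 0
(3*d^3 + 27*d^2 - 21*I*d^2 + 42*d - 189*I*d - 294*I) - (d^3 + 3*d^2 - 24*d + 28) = 2*d^3 + 24*d^2 - 21*I*d^2 + 66*d - 189*I*d - 28 - 294*I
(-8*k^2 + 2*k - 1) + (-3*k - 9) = -8*k^2 - k - 10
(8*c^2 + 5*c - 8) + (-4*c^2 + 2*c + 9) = 4*c^2 + 7*c + 1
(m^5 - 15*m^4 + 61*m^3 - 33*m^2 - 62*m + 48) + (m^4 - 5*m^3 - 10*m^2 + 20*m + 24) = m^5 - 14*m^4 + 56*m^3 - 43*m^2 - 42*m + 72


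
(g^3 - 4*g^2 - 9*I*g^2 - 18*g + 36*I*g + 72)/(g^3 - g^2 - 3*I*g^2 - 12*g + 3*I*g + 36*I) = (g - 6*I)/(g + 3)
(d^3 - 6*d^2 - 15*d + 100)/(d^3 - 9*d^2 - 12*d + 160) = (d - 5)/(d - 8)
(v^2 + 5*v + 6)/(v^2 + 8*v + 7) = (v^2 + 5*v + 6)/(v^2 + 8*v + 7)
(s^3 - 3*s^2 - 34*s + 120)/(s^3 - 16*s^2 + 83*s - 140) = (s + 6)/(s - 7)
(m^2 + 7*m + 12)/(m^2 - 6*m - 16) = (m^2 + 7*m + 12)/(m^2 - 6*m - 16)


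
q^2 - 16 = (q - 4)*(q + 4)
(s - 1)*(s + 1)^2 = s^3 + s^2 - s - 1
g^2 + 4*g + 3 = (g + 1)*(g + 3)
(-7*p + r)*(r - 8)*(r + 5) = -7*p*r^2 + 21*p*r + 280*p + r^3 - 3*r^2 - 40*r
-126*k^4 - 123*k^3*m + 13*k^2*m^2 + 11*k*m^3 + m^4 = (-3*k + m)*(k + m)*(6*k + m)*(7*k + m)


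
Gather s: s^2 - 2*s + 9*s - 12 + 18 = s^2 + 7*s + 6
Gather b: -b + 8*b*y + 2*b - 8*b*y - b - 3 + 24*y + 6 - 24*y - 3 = 0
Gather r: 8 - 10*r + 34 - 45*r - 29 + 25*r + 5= 18 - 30*r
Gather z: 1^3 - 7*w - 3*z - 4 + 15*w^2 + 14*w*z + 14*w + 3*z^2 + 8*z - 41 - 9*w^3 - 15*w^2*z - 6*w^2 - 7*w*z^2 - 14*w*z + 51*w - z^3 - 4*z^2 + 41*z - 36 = -9*w^3 + 9*w^2 + 58*w - z^3 + z^2*(-7*w - 1) + z*(46 - 15*w^2) - 80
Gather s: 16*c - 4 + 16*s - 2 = 16*c + 16*s - 6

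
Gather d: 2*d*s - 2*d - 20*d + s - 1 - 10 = d*(2*s - 22) + s - 11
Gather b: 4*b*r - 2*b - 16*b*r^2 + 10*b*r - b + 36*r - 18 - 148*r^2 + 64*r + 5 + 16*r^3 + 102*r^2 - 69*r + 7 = b*(-16*r^2 + 14*r - 3) + 16*r^3 - 46*r^2 + 31*r - 6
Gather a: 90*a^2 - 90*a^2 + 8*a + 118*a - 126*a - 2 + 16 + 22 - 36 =0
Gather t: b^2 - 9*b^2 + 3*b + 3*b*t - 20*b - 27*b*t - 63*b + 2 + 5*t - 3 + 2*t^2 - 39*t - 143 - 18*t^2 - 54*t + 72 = -8*b^2 - 80*b - 16*t^2 + t*(-24*b - 88) - 72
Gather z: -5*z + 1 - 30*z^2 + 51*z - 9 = -30*z^2 + 46*z - 8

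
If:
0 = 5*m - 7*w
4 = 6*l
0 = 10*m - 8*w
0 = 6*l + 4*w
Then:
No Solution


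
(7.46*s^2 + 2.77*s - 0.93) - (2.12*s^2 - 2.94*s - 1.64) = 5.34*s^2 + 5.71*s + 0.71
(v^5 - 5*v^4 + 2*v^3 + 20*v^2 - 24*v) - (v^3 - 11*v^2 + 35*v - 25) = v^5 - 5*v^4 + v^3 + 31*v^2 - 59*v + 25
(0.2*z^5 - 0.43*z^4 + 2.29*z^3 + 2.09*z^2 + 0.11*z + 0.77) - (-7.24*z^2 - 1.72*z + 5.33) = 0.2*z^5 - 0.43*z^4 + 2.29*z^3 + 9.33*z^2 + 1.83*z - 4.56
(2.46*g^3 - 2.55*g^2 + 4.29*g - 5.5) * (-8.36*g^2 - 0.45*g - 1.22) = -20.5656*g^5 + 20.211*g^4 - 37.7181*g^3 + 47.1605*g^2 - 2.7588*g + 6.71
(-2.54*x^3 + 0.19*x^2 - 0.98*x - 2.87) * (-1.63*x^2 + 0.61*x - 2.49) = 4.1402*x^5 - 1.8591*x^4 + 8.0379*x^3 + 3.6072*x^2 + 0.6895*x + 7.1463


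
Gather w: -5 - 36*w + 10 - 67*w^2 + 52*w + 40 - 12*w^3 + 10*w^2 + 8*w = -12*w^3 - 57*w^2 + 24*w + 45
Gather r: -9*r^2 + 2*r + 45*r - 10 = -9*r^2 + 47*r - 10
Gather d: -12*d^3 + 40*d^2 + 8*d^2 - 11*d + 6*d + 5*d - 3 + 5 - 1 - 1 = -12*d^3 + 48*d^2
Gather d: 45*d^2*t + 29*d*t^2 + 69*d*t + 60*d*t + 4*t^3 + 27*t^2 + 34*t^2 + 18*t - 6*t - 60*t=45*d^2*t + d*(29*t^2 + 129*t) + 4*t^3 + 61*t^2 - 48*t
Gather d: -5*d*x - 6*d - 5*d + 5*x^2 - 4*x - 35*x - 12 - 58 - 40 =d*(-5*x - 11) + 5*x^2 - 39*x - 110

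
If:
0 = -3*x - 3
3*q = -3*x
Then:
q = 1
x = -1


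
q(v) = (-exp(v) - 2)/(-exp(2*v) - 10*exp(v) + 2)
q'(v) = (-exp(v) - 2)*(2*exp(2*v) + 10*exp(v))/(-exp(2*v) - 10*exp(v) + 2)^2 - exp(v)/(-exp(2*v) - 10*exp(v) + 2)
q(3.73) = 0.02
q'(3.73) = -0.02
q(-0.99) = 1.28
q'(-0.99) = -2.55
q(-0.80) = 0.91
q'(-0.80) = -1.48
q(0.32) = 0.25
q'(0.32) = -0.22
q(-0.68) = 0.75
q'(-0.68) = -1.11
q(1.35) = 0.11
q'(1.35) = -0.08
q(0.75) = 0.17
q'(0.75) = -0.13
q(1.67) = 0.09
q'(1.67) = -0.06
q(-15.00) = -1.00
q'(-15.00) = 0.00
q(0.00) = 0.33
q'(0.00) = -0.33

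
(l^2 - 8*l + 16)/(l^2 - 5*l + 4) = (l - 4)/(l - 1)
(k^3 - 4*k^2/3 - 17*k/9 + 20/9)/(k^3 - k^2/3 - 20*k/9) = (k - 1)/k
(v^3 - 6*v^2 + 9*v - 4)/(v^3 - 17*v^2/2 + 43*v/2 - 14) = 2*(v - 1)/(2*v - 7)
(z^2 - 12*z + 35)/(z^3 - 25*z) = (z - 7)/(z*(z + 5))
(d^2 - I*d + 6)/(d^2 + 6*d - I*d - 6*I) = (d^2 - I*d + 6)/(d^2 + d*(6 - I) - 6*I)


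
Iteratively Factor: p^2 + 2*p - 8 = (p - 2)*(p + 4)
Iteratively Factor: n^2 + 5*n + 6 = (n + 2)*(n + 3)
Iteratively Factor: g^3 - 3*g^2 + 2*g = (g)*(g^2 - 3*g + 2) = g*(g - 1)*(g - 2)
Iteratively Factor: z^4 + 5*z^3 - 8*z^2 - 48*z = (z + 4)*(z^3 + z^2 - 12*z) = z*(z + 4)*(z^2 + z - 12) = z*(z - 3)*(z + 4)*(z + 4)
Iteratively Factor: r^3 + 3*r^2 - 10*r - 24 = (r - 3)*(r^2 + 6*r + 8) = (r - 3)*(r + 4)*(r + 2)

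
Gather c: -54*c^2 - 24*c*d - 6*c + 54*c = -54*c^2 + c*(48 - 24*d)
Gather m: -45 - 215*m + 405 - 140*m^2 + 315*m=-140*m^2 + 100*m + 360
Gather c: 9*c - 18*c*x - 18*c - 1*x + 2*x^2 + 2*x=c*(-18*x - 9) + 2*x^2 + x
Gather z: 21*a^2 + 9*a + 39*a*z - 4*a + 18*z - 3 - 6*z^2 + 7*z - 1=21*a^2 + 5*a - 6*z^2 + z*(39*a + 25) - 4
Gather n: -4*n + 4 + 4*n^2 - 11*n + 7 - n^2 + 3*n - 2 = 3*n^2 - 12*n + 9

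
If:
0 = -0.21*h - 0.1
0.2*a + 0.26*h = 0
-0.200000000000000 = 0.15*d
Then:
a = 0.62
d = -1.33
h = -0.48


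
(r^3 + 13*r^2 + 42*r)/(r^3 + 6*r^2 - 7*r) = (r + 6)/(r - 1)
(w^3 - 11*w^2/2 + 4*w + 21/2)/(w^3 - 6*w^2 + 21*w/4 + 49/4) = 2*(w - 3)/(2*w - 7)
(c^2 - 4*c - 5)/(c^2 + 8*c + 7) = (c - 5)/(c + 7)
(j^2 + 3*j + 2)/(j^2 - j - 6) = (j + 1)/(j - 3)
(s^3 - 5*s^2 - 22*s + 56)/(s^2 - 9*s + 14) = s + 4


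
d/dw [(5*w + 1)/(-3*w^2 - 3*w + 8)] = (15*w^2 + 6*w + 43)/(9*w^4 + 18*w^3 - 39*w^2 - 48*w + 64)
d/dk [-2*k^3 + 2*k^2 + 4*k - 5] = -6*k^2 + 4*k + 4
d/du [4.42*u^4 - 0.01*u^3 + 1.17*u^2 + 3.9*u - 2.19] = 17.68*u^3 - 0.03*u^2 + 2.34*u + 3.9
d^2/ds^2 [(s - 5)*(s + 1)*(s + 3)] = 6*s - 2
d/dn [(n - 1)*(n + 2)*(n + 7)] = 3*n^2 + 16*n + 5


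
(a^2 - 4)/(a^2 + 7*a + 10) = (a - 2)/(a + 5)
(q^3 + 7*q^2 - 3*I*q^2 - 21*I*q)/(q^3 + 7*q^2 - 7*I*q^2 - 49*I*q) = (q - 3*I)/(q - 7*I)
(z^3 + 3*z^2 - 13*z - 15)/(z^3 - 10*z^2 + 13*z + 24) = (z + 5)/(z - 8)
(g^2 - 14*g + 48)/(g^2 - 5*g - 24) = (g - 6)/(g + 3)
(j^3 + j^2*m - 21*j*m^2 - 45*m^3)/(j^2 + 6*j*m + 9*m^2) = j - 5*m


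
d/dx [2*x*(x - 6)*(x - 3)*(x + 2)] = 8*x^3 - 42*x^2 + 72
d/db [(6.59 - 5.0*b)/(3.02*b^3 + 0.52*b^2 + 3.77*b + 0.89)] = (30.2*b^3 - 57.1054*b^2 - 6.8536*b - 29.2943)/(9.1204*b^6 + 3.1408*b^5 + 23.0412*b^4 + 9.2964*b^3 + 15.1385*b^2 + 6.7106*b + 0.7921)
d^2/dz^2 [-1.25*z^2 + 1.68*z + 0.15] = -2.50000000000000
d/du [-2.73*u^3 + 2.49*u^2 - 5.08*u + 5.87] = -8.19*u^2 + 4.98*u - 5.08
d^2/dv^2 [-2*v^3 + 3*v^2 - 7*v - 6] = 6 - 12*v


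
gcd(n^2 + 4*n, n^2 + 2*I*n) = n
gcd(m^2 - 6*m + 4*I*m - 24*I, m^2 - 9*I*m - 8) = 1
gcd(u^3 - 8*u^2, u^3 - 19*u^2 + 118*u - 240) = u - 8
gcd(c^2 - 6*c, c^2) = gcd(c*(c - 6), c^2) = c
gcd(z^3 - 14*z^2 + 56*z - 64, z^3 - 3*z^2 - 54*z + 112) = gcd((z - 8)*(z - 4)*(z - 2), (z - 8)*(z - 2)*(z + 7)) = z^2 - 10*z + 16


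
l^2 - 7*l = l*(l - 7)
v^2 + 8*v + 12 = (v + 2)*(v + 6)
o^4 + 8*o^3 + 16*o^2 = o^2*(o + 4)^2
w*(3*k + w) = 3*k*w + w^2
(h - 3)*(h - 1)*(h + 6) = h^3 + 2*h^2 - 21*h + 18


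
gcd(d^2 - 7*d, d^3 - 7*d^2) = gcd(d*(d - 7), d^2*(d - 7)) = d^2 - 7*d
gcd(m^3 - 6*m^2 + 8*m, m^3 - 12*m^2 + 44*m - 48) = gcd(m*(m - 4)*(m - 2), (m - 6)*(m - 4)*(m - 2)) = m^2 - 6*m + 8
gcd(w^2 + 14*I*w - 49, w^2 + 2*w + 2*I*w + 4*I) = 1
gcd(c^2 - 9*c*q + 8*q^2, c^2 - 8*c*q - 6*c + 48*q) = -c + 8*q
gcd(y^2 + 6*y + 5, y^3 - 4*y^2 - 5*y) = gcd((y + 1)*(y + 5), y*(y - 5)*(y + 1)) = y + 1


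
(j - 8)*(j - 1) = j^2 - 9*j + 8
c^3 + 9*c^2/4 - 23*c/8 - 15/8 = (c - 5/4)*(c + 1/2)*(c + 3)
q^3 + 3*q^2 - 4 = (q - 1)*(q + 2)^2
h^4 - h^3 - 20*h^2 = h^2*(h - 5)*(h + 4)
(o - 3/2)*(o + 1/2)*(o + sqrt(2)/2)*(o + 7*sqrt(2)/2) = o^4 - o^3 + 4*sqrt(2)*o^3 - 4*sqrt(2)*o^2 + 11*o^2/4 - 3*sqrt(2)*o - 7*o/2 - 21/8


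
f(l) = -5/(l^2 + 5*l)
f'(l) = -5*(-2*l - 5)/(l^2 + 5*l)^2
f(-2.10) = 0.82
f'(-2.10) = 0.11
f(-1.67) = 0.90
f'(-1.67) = 0.27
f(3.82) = -0.15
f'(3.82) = 0.06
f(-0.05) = 20.20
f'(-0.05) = 399.96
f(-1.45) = 0.97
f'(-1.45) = 0.40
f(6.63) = -0.06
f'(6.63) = 0.02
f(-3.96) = 1.21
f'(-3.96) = -0.86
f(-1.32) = 1.03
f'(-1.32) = 0.50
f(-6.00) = -0.83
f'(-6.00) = -0.97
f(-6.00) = -0.83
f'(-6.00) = -0.97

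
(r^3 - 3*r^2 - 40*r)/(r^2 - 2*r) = (r^2 - 3*r - 40)/(r - 2)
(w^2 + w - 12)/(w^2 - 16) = (w - 3)/(w - 4)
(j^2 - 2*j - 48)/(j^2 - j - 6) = (-j^2 + 2*j + 48)/(-j^2 + j + 6)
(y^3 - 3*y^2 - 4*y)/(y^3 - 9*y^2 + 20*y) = (y + 1)/(y - 5)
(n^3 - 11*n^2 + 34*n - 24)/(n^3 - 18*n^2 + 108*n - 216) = (n^2 - 5*n + 4)/(n^2 - 12*n + 36)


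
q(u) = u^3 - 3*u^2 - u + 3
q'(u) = 3*u^2 - 6*u - 1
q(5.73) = 86.90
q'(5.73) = 63.12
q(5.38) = 66.51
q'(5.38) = 53.55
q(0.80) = 0.79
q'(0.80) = -3.88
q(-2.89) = -43.30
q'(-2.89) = 41.40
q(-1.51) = -5.77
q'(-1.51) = 14.90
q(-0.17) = 3.08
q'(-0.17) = 0.11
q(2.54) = -2.51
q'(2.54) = 3.11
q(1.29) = -1.14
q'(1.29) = -3.75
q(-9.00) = -960.00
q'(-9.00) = 296.00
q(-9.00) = -960.00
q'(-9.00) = 296.00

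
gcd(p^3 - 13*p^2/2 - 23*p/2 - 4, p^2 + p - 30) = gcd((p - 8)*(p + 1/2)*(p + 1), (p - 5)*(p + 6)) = 1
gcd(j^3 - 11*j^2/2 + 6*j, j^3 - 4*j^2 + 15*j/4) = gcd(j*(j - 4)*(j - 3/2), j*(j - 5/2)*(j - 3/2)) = j^2 - 3*j/2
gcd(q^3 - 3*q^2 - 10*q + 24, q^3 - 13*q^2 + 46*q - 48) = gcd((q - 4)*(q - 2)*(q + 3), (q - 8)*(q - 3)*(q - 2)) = q - 2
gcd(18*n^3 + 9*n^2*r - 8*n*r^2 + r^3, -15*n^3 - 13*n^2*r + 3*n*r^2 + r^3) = -3*n^2 - 2*n*r + r^2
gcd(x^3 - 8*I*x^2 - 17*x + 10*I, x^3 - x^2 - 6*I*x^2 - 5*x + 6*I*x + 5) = x^2 - 6*I*x - 5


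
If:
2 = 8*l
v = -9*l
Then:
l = 1/4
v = -9/4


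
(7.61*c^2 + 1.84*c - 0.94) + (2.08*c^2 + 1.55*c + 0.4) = 9.69*c^2 + 3.39*c - 0.54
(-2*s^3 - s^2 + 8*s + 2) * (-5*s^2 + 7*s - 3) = 10*s^5 - 9*s^4 - 41*s^3 + 49*s^2 - 10*s - 6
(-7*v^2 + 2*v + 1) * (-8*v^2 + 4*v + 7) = 56*v^4 - 44*v^3 - 49*v^2 + 18*v + 7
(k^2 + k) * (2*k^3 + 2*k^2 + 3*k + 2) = 2*k^5 + 4*k^4 + 5*k^3 + 5*k^2 + 2*k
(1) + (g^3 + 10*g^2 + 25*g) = g^3 + 10*g^2 + 25*g + 1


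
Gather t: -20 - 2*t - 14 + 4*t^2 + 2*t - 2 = 4*t^2 - 36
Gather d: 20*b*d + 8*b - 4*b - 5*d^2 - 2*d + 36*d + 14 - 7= 4*b - 5*d^2 + d*(20*b + 34) + 7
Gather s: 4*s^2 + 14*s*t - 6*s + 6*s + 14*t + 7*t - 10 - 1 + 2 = 4*s^2 + 14*s*t + 21*t - 9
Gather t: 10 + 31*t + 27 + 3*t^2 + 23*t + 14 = 3*t^2 + 54*t + 51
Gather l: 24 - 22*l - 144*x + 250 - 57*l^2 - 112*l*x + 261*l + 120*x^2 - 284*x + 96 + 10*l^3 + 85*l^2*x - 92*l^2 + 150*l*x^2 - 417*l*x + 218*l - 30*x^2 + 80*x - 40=10*l^3 + l^2*(85*x - 149) + l*(150*x^2 - 529*x + 457) + 90*x^2 - 348*x + 330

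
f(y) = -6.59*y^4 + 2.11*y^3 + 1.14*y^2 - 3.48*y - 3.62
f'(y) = -26.36*y^3 + 6.33*y^2 + 2.28*y - 3.48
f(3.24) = -657.38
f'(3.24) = -826.21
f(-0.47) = -2.27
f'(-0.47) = -0.42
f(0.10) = -3.96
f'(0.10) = -3.22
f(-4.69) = -3368.32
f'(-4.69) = 2844.40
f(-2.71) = -383.25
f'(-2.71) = 561.46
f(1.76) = -57.94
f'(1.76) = -123.57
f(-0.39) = -2.37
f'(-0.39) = -1.84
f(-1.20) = -15.11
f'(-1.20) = 48.45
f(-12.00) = -140094.02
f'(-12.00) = 46430.76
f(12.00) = -132885.38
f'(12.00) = -44614.68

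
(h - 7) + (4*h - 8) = 5*h - 15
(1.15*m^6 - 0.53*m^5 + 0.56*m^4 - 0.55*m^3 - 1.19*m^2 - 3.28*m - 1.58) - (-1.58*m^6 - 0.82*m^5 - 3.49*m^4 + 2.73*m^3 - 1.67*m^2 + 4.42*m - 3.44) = 2.73*m^6 + 0.29*m^5 + 4.05*m^4 - 3.28*m^3 + 0.48*m^2 - 7.7*m + 1.86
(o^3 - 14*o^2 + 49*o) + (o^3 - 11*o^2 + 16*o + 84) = 2*o^3 - 25*o^2 + 65*o + 84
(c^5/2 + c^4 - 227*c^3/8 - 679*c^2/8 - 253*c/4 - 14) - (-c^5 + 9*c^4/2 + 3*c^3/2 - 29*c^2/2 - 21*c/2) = 3*c^5/2 - 7*c^4/2 - 239*c^3/8 - 563*c^2/8 - 211*c/4 - 14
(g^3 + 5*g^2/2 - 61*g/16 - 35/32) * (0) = 0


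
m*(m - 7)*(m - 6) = m^3 - 13*m^2 + 42*m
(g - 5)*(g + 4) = g^2 - g - 20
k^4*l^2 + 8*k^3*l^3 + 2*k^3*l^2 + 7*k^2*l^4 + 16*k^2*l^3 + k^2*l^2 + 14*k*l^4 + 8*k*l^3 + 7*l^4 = (k + l)*(k + 7*l)*(k*l + l)^2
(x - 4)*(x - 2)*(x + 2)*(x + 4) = x^4 - 20*x^2 + 64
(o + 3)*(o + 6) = o^2 + 9*o + 18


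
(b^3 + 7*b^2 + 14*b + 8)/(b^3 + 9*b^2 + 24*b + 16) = (b + 2)/(b + 4)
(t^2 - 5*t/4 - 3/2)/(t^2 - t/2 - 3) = (4*t + 3)/(2*(2*t + 3))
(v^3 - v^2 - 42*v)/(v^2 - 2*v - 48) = v*(v - 7)/(v - 8)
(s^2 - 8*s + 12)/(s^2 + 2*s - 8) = (s - 6)/(s + 4)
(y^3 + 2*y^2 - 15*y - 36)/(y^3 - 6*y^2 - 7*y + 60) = (y + 3)/(y - 5)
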